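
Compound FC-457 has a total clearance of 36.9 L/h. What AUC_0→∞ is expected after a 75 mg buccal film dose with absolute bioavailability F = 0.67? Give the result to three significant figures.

AUC_0→∞ = F × Dose / CL
        = 0.67 × 75 / 36.9 = 1.36179 mg/L·h

AUC = 1.36 mg/L·h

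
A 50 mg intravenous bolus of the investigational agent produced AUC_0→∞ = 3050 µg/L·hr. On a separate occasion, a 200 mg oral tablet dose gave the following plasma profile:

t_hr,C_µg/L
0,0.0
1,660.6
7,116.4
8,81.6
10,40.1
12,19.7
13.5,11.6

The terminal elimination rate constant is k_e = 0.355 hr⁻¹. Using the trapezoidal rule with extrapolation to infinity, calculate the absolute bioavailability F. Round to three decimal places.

F = 0.246

Trapezoidal AUC_0→13.5 (oral tablet):
  [0→1]: (0.0+660.6)/2 × 1 = 330.3
  [1→7]: (660.6+116.4)/2 × 6 = 2331.0
  [7→8]: (116.4+81.6)/2 × 1 = 99.0
  [8→10]: (81.6+40.1)/2 × 2 = 121.7
  [10→12]: (40.1+19.7)/2 × 2 = 59.8
  [12→13.5]: (19.7+11.6)/2 × 1.5 = 23.475
  Sum = 2965.275 µg/L·hr
Tail: C_last/k_e = 11.6/0.355 = 32.676
AUC_0→∞ (oral tablet) = 2965.275 + 32.676 = 2997.951 µg/L·hr
F = (AUC_ev/D_ev)/(AUC_iv/D_iv) = (2997.951/200)/(3050/50) = 14.989755/61 = 0.2457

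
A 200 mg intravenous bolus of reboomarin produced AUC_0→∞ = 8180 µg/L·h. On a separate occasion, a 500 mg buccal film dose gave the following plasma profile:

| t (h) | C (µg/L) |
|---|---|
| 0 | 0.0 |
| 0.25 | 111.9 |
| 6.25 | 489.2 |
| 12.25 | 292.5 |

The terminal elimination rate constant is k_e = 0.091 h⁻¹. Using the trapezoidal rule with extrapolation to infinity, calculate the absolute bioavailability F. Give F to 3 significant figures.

Trapezoidal AUC_0→12.25 (buccal film):
  [0→0.25]: (0.0+111.9)/2 × 0.25 = 13.9875
  [0.25→6.25]: (111.9+489.2)/2 × 6 = 1803.3
  [6.25→12.25]: (489.2+292.5)/2 × 6 = 2345.1
  Sum = 4162.3875 µg/L·h
Tail: C_last/k_e = 292.5/0.091 = 3214.286
AUC_0→∞ (buccal film) = 4162.3875 + 3214.286 = 7376.6735 µg/L·h
F = (AUC_ev/D_ev)/(AUC_iv/D_iv) = (7376.6735/500)/(8180/200) = 14.753347/40.9 = 0.3607

F = 0.361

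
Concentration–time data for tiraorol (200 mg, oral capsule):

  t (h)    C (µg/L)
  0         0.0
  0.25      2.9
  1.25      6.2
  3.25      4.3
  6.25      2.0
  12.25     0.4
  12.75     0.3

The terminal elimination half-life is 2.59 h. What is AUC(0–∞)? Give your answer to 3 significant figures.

AUC = 33.4 µg/L·h

Trapezoidal AUC_0→12.75:
  [0→0.25]: (0.0+2.9)/2 × 0.25 = 0.3625
  [0.25→1.25]: (2.9+6.2)/2 × 1 = 4.55
  [1.25→3.25]: (6.2+4.3)/2 × 2 = 10.5
  [3.25→6.25]: (4.3+2.0)/2 × 3 = 9.45
  [6.25→12.25]: (2.0+0.4)/2 × 6 = 7.2
  [12.25→12.75]: (0.4+0.3)/2 × 0.5 = 0.175
  Sum = 32.2375 µg/L·h
k_e = ln2 / t½ = 0.693147 / 2.59 = 0.2676 h^-1
Extrapolated tail: C_last / k_e = 0.3 / 0.2676 = 1.121
AUC_0→∞ = 32.2375 + 1.121 = 33.3585 µg/L·h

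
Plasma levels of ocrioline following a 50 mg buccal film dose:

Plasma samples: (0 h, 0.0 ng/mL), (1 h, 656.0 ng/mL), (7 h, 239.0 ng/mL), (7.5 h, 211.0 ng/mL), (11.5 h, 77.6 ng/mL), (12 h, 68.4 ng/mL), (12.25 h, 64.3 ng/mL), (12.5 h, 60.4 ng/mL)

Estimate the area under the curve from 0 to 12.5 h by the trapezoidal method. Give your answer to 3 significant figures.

Trapezoidal AUC_0→12.5:
  [0→1]: (0.0+656.0)/2 × 1 = 328.0
  [1→7]: (656.0+239.0)/2 × 6 = 2685.0
  [7→7.5]: (239.0+211.0)/2 × 0.5 = 112.5
  [7.5→11.5]: (211.0+77.6)/2 × 4 = 577.2
  [11.5→12]: (77.6+68.4)/2 × 0.5 = 36.5
  [12→12.25]: (68.4+64.3)/2 × 0.25 = 16.5875
  [12.25→12.5]: (64.3+60.4)/2 × 0.25 = 15.5875
  Sum = 3771.375 ng/mL·h

AUC = 3770 ng/mL·h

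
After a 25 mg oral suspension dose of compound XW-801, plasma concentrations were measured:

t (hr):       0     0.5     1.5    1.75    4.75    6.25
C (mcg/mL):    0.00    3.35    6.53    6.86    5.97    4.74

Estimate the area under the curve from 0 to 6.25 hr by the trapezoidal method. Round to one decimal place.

Trapezoidal AUC_0→6.25:
  [0→0.5]: (0.00+3.35)/2 × 0.5 = 0.8375
  [0.5→1.5]: (3.35+6.53)/2 × 1 = 4.94
  [1.5→1.75]: (6.53+6.86)/2 × 0.25 = 1.67375
  [1.75→4.75]: (6.86+5.97)/2 × 3 = 19.245
  [4.75→6.25]: (5.97+4.74)/2 × 1.5 = 8.0325
  Sum = 34.72875 mcg/mL·hr

AUC = 34.7 mcg/mL·hr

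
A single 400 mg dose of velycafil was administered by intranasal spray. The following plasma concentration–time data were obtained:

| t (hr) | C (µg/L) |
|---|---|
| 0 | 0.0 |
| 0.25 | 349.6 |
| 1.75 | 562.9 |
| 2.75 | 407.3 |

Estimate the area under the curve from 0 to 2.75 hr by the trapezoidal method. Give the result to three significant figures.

AUC = 1210 µg/L·hr

Trapezoidal AUC_0→2.75:
  [0→0.25]: (0.0+349.6)/2 × 0.25 = 43.7
  [0.25→1.75]: (349.6+562.9)/2 × 1.5 = 684.375
  [1.75→2.75]: (562.9+407.3)/2 × 1 = 485.1
  Sum = 1213.175 µg/L·hr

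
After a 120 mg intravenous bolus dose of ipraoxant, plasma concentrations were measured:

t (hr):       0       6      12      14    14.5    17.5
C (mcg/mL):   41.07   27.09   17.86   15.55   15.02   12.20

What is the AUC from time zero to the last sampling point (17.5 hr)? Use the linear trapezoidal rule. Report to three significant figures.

Trapezoidal AUC_0→17.5:
  [0→6]: (41.07+27.09)/2 × 6 = 204.48
  [6→12]: (27.09+17.86)/2 × 6 = 134.85
  [12→14]: (17.86+15.55)/2 × 2 = 33.41
  [14→14.5]: (15.55+15.02)/2 × 0.5 = 7.6425
  [14.5→17.5]: (15.02+12.20)/2 × 3 = 40.83
  Sum = 421.2125 mcg/mL·hr

AUC = 421 mcg/mL·hr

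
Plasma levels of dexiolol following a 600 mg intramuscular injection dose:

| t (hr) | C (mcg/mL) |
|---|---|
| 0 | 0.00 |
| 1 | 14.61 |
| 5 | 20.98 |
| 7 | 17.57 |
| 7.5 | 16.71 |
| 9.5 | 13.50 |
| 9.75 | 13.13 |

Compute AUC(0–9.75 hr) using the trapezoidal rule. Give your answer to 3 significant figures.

AUC = 159 mcg/mL·hr

Trapezoidal AUC_0→9.75:
  [0→1]: (0.00+14.61)/2 × 1 = 7.305
  [1→5]: (14.61+20.98)/2 × 4 = 71.18
  [5→7]: (20.98+17.57)/2 × 2 = 38.55
  [7→7.5]: (17.57+16.71)/2 × 0.5 = 8.57
  [7.5→9.5]: (16.71+13.50)/2 × 2 = 30.21
  [9.5→9.75]: (13.50+13.13)/2 × 0.25 = 3.32875
  Sum = 159.14375 mcg/mL·hr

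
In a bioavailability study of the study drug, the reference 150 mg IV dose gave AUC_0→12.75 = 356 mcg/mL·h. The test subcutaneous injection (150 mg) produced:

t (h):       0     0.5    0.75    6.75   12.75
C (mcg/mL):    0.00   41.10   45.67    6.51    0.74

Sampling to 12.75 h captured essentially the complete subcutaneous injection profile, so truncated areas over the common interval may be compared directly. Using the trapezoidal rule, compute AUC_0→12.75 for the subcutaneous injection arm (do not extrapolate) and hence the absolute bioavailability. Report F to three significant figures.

F = 0.560

Trapezoidal AUC_0→12.75 (subcutaneous injection):
  [0→0.5]: (0.00+41.10)/2 × 0.5 = 10.275
  [0.5→0.75]: (41.10+45.67)/2 × 0.25 = 10.84625
  [0.75→6.75]: (45.67+6.51)/2 × 6 = 156.54
  [6.75→12.75]: (6.51+0.74)/2 × 6 = 21.75
  Sum = 199.41125 mcg/mL·h
F = (AUC_ev/D_ev)/(AUC_iv/D_iv) = (199.41125/150)/(356/150) = 1.32941/2.37333 = 0.5601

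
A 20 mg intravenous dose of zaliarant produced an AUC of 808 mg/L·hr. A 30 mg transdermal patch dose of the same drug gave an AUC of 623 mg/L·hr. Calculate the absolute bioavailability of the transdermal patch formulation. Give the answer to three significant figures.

F = (AUC_ev / D_ev) / (AUC_iv / D_iv)
  = (623/30) / (808/20)
  = 20.7667 / 40.4 = 0.5140

F = 0.514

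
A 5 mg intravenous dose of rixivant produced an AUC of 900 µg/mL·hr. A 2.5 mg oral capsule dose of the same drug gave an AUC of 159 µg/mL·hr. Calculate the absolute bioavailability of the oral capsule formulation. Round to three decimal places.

F = 0.353

F = (AUC_ev / D_ev) / (AUC_iv / D_iv)
  = (159/2.5) / (900/5)
  = 63.6 / 180 = 0.3533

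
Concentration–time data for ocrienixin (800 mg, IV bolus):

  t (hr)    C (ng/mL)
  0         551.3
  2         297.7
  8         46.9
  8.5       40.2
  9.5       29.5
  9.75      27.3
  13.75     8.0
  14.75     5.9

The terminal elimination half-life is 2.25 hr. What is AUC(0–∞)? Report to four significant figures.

AUC = 2043 ng/mL·hr

Trapezoidal AUC_0→14.75:
  [0→2]: (551.3+297.7)/2 × 2 = 849.0
  [2→8]: (297.7+46.9)/2 × 6 = 1033.8
  [8→8.5]: (46.9+40.2)/2 × 0.5 = 21.775
  [8.5→9.5]: (40.2+29.5)/2 × 1 = 34.85
  [9.5→9.75]: (29.5+27.3)/2 × 0.25 = 7.1
  [9.75→13.75]: (27.3+8.0)/2 × 4 = 70.6
  [13.75→14.75]: (8.0+5.9)/2 × 1 = 6.95
  Sum = 2024.075 ng/mL·hr
k_e = ln2 / t½ = 0.693147 / 2.25 = 0.3081 hr^-1
Extrapolated tail: C_last / k_e = 5.9 / 0.3081 = 19.150
AUC_0→∞ = 2024.075 + 19.150 = 2043.225 ng/mL·hr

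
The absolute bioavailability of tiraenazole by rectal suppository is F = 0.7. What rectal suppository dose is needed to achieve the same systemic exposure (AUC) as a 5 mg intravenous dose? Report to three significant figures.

D_rectal = 7.14 mg

For equal systemic exposure: F × D_ev = D_iv
D_ev = D_iv / F = 5 / 0.7 = 7.14286 mg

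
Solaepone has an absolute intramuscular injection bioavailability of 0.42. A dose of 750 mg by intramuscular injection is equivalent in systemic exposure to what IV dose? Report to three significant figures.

Systemic exposure from an extravascular dose = F × D_ev, so the equivalent IV dose is F × D_ev.
D_iv = F × D_ev = 0.42 × 750 = 315 mg

D_iv = 315 mg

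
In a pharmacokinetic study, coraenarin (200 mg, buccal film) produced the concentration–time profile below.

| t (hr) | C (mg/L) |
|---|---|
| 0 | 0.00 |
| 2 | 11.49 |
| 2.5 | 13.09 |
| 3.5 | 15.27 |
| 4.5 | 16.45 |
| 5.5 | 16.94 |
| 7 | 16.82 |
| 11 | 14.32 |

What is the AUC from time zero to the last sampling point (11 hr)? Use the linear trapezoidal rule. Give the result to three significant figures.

AUC = 152 mg/L·hr

Trapezoidal AUC_0→11:
  [0→2]: (0.00+11.49)/2 × 2 = 11.49
  [2→2.5]: (11.49+13.09)/2 × 0.5 = 6.145
  [2.5→3.5]: (13.09+15.27)/2 × 1 = 14.18
  [3.5→4.5]: (15.27+16.45)/2 × 1 = 15.86
  [4.5→5.5]: (16.45+16.94)/2 × 1 = 16.695
  [5.5→7]: (16.94+16.82)/2 × 1.5 = 25.32
  [7→11]: (16.82+14.32)/2 × 4 = 62.28
  Sum = 151.97 mg/L·hr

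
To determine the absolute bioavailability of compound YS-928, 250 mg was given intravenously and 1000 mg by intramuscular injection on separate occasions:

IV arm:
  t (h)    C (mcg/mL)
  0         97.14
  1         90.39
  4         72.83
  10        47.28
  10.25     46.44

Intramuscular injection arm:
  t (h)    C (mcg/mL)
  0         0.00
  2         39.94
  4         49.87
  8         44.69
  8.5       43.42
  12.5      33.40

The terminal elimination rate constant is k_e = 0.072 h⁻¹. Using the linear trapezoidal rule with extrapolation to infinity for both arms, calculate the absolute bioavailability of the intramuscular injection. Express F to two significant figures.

F = 0.18

Trapezoidal AUC_0→10.25 (IV):
  [0→1]: (97.14+90.39)/2 × 1 = 93.765
  [1→4]: (90.39+72.83)/2 × 3 = 244.83
  [4→10]: (72.83+47.28)/2 × 6 = 360.33
  [10→10.25]: (47.28+46.44)/2 × 0.25 = 11.715
  Sum = 710.64 mcg/mL·h
IV tail: 46.44/0.072 = 645.000; AUC_iv,0→∞ = 710.64 + 645.000 = 1355.64 mcg/mL·h
Trapezoidal AUC_0→12.5 (intramuscular injection):
  [0→2]: (0.00+39.94)/2 × 2 = 39.94
  [2→4]: (39.94+49.87)/2 × 2 = 89.81
  [4→8]: (49.87+44.69)/2 × 4 = 189.12
  [8→8.5]: (44.69+43.42)/2 × 0.5 = 22.0275
  [8.5→12.5]: (43.42+33.40)/2 × 4 = 153.64
  Sum = 494.5375 mcg/mL·h
intramuscular injection tail: 33.40/0.072 = 463.889; AUC_ev,0→∞ = 494.5375 + 463.889 = 958.4265 mcg/mL·h
F = (AUC_ev/D_ev)/(AUC_iv/D_iv) = (958.4265/1000)/(1355.64/250) = 0.9584265/5.42256 = 0.1767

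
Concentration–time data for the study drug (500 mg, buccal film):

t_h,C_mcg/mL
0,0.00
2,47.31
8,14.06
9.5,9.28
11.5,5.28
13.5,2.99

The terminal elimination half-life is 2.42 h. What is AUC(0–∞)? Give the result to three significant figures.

AUC = 282 mcg/mL·h

Trapezoidal AUC_0→13.5:
  [0→2]: (0.00+47.31)/2 × 2 = 47.31
  [2→8]: (47.31+14.06)/2 × 6 = 184.11
  [8→9.5]: (14.06+9.28)/2 × 1.5 = 17.505
  [9.5→11.5]: (9.28+5.28)/2 × 2 = 14.56
  [11.5→13.5]: (5.28+2.99)/2 × 2 = 8.27
  Sum = 271.755 mcg/mL·h
k_e = ln2 / t½ = 0.693147 / 2.42 = 0.2864 h^-1
Extrapolated tail: C_last / k_e = 2.99 / 0.2864 = 10.440
AUC_0→∞ = 271.755 + 10.440 = 282.195 mcg/mL·h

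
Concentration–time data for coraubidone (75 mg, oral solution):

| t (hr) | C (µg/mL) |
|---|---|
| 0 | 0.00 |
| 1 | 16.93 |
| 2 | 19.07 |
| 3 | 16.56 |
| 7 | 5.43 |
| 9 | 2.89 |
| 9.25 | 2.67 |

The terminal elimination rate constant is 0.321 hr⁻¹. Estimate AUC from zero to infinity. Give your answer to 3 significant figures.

AUC = 106 µg/mL·hr

Trapezoidal AUC_0→9.25:
  [0→1]: (0.00+16.93)/2 × 1 = 8.465
  [1→2]: (16.93+19.07)/2 × 1 = 18.0
  [2→3]: (19.07+16.56)/2 × 1 = 17.815
  [3→7]: (16.56+5.43)/2 × 4 = 43.98
  [7→9]: (5.43+2.89)/2 × 2 = 8.32
  [9→9.25]: (2.89+2.67)/2 × 0.25 = 0.695
  Sum = 97.275 µg/mL·hr
Extrapolated tail: C_last / k_e = 2.67 / 0.321 = 8.318
AUC_0→∞ = 97.275 + 8.318 = 105.593 µg/mL·hr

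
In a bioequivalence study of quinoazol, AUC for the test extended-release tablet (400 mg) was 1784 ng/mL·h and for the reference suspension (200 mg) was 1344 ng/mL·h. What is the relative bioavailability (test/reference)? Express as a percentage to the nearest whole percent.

F_rel = 66%

F_rel = (AUC_test/D_test) / (AUC_ref/D_ref)
      = (1784/400) / (1344/200)
      = 4.46 / 6.72 = 0.6637 = 66.37%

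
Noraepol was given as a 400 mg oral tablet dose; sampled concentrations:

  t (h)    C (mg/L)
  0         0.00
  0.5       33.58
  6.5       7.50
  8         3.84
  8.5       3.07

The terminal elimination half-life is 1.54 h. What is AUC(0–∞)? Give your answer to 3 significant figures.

AUC = 149 mg/L·h

Trapezoidal AUC_0→8.5:
  [0→0.5]: (0.00+33.58)/2 × 0.5 = 8.395
  [0.5→6.5]: (33.58+7.50)/2 × 6 = 123.24
  [6.5→8]: (7.50+3.84)/2 × 1.5 = 8.505
  [8→8.5]: (3.84+3.07)/2 × 0.5 = 1.7275
  Sum = 141.8675 mg/L·h
k_e = ln2 / t½ = 0.693147 / 1.54 = 0.4501 h^-1
Extrapolated tail: C_last / k_e = 3.07 / 0.4501 = 6.821
AUC_0→∞ = 141.8675 + 6.821 = 148.6885 mg/L·h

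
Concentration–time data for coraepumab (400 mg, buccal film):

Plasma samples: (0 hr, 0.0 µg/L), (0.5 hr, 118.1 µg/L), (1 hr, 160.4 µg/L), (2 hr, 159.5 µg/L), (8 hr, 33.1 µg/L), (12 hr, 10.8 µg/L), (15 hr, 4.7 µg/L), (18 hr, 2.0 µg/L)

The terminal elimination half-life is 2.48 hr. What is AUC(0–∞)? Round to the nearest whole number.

AUC = 965 µg/L·hr

Trapezoidal AUC_0→18:
  [0→0.5]: (0.0+118.1)/2 × 0.5 = 29.525
  [0.5→1]: (118.1+160.4)/2 × 0.5 = 69.625
  [1→2]: (160.4+159.5)/2 × 1 = 159.95
  [2→8]: (159.5+33.1)/2 × 6 = 577.8
  [8→12]: (33.1+10.8)/2 × 4 = 87.8
  [12→15]: (10.8+4.7)/2 × 3 = 23.25
  [15→18]: (4.7+2.0)/2 × 3 = 10.05
  Sum = 958.0 µg/L·hr
k_e = ln2 / t½ = 0.693147 / 2.48 = 0.2795 hr^-1
Extrapolated tail: C_last / k_e = 2.0 / 0.2795 = 7.156
AUC_0→∞ = 958.0 + 7.156 = 965.156 µg/L·hr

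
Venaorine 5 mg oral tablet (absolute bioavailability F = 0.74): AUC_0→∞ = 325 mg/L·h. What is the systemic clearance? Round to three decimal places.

CL = 0.011 L/h

CL = F × Dose / AUC_0→∞
   = 0.74 × 5 / 325 = 0.0113846 L/h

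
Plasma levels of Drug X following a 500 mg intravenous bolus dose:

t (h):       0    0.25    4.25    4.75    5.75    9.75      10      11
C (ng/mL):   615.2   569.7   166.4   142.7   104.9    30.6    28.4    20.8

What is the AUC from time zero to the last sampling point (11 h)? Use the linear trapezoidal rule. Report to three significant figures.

AUC = 2120 ng/mL·h

Trapezoidal AUC_0→11:
  [0→0.25]: (615.2+569.7)/2 × 0.25 = 148.1125
  [0.25→4.25]: (569.7+166.4)/2 × 4 = 1472.2
  [4.25→4.75]: (166.4+142.7)/2 × 0.5 = 77.275
  [4.75→5.75]: (142.7+104.9)/2 × 1 = 123.8
  [5.75→9.75]: (104.9+30.6)/2 × 4 = 271.0
  [9.75→10]: (30.6+28.4)/2 × 0.25 = 7.375
  [10→11]: (28.4+20.8)/2 × 1 = 24.6
  Sum = 2124.3625 ng/mL·h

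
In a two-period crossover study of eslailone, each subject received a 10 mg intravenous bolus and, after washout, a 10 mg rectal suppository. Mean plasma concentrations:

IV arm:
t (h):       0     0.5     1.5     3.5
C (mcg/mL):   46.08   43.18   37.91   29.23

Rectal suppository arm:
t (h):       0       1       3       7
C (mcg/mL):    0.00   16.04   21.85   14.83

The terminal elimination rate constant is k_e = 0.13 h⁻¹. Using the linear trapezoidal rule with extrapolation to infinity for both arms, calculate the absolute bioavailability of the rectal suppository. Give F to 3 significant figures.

Trapezoidal AUC_0→3.5 (IV):
  [0→0.5]: (46.08+43.18)/2 × 0.5 = 22.315
  [0.5→1.5]: (43.18+37.91)/2 × 1 = 40.545
  [1.5→3.5]: (37.91+29.23)/2 × 2 = 67.14
  Sum = 130.0 mcg/mL·h
IV tail: 29.23/0.13 = 224.846; AUC_iv,0→∞ = 130.0 + 224.846 = 354.846 mcg/mL·h
Trapezoidal AUC_0→7 (rectal suppository):
  [0→1]: (0.00+16.04)/2 × 1 = 8.02
  [1→3]: (16.04+21.85)/2 × 2 = 37.89
  [3→7]: (21.85+14.83)/2 × 4 = 73.36
  Sum = 119.27 mcg/mL·h
rectal suppository tail: 14.83/0.13 = 114.077; AUC_ev,0→∞ = 119.27 + 114.077 = 233.347 mcg/mL·h
F = (AUC_ev/D_ev)/(AUC_iv/D_iv) = (233.347/10)/(354.846/10) = 23.3347/35.4846 = 0.6576

F = 0.658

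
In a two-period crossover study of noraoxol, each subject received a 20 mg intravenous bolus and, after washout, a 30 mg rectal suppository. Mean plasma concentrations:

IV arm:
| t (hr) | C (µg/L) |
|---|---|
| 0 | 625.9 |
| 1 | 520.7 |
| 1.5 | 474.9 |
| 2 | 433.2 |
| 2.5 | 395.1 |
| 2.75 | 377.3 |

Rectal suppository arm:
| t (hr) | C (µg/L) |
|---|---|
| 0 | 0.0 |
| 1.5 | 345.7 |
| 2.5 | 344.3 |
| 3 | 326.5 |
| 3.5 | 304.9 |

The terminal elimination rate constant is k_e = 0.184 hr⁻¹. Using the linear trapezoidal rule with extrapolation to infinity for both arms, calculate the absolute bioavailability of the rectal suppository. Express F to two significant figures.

F = 0.51

Trapezoidal AUC_0→2.75 (IV):
  [0→1]: (625.9+520.7)/2 × 1 = 573.3
  [1→1.5]: (520.7+474.9)/2 × 0.5 = 248.9
  [1.5→2]: (474.9+433.2)/2 × 0.5 = 227.025
  [2→2.5]: (433.2+395.1)/2 × 0.5 = 207.075
  [2.5→2.75]: (395.1+377.3)/2 × 0.25 = 96.55
  Sum = 1352.85 µg/L·hr
IV tail: 377.3/0.184 = 2050.543; AUC_iv,0→∞ = 1352.85 + 2050.543 = 3403.393 µg/L·hr
Trapezoidal AUC_0→3.5 (rectal suppository):
  [0→1.5]: (0.0+345.7)/2 × 1.5 = 259.275
  [1.5→2.5]: (345.7+344.3)/2 × 1 = 345.0
  [2.5→3]: (344.3+326.5)/2 × 0.5 = 167.7
  [3→3.5]: (326.5+304.9)/2 × 0.5 = 157.85
  Sum = 929.825 µg/L·hr
rectal suppository tail: 304.9/0.184 = 1657.065; AUC_ev,0→∞ = 929.825 + 1657.065 = 2586.89 µg/L·hr
F = (AUC_ev/D_ev)/(AUC_iv/D_iv) = (2586.89/30)/(3403.393/20) = 86.2297/170.16965 = 0.5067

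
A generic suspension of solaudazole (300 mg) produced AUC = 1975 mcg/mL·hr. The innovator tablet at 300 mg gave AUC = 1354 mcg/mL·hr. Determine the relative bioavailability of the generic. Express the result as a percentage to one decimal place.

F_rel = (AUC_test/D_test) / (AUC_ref/D_ref)
      = (1975/300) / (1354/300)
      = 6.58333 / 4.51333 = 1.4586 = 145.86%

F_rel = 145.9%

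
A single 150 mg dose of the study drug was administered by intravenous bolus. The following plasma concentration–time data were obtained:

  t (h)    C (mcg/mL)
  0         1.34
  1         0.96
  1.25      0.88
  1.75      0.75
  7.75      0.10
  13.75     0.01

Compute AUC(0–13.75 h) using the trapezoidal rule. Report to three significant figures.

AUC = 4.67 mcg/mL·h

Trapezoidal AUC_0→13.75:
  [0→1]: (1.34+0.96)/2 × 1 = 1.15
  [1→1.25]: (0.96+0.88)/2 × 0.25 = 0.23
  [1.25→1.75]: (0.88+0.75)/2 × 0.5 = 0.4075
  [1.75→7.75]: (0.75+0.10)/2 × 6 = 2.55
  [7.75→13.75]: (0.10+0.01)/2 × 6 = 0.33
  Sum = 4.6675 mcg/mL·h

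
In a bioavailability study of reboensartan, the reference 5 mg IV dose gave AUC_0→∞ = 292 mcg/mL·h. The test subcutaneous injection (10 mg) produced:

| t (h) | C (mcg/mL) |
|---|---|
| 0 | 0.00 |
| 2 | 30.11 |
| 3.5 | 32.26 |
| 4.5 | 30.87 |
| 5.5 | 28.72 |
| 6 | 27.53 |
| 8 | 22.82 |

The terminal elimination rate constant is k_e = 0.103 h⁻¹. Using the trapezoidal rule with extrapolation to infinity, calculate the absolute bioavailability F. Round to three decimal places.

Trapezoidal AUC_0→8 (subcutaneous injection):
  [0→2]: (0.00+30.11)/2 × 2 = 30.11
  [2→3.5]: (30.11+32.26)/2 × 1.5 = 46.7775
  [3.5→4.5]: (32.26+30.87)/2 × 1 = 31.565
  [4.5→5.5]: (30.87+28.72)/2 × 1 = 29.795
  [5.5→6]: (28.72+27.53)/2 × 0.5 = 14.0625
  [6→8]: (27.53+22.82)/2 × 2 = 50.35
  Sum = 202.66 mcg/mL·h
Tail: C_last/k_e = 22.82/0.103 = 221.553
AUC_0→∞ (subcutaneous injection) = 202.66 + 221.553 = 424.213 mcg/mL·h
F = (AUC_ev/D_ev)/(AUC_iv/D_iv) = (424.213/10)/(292/5) = 42.4213/58.4 = 0.7264

F = 0.726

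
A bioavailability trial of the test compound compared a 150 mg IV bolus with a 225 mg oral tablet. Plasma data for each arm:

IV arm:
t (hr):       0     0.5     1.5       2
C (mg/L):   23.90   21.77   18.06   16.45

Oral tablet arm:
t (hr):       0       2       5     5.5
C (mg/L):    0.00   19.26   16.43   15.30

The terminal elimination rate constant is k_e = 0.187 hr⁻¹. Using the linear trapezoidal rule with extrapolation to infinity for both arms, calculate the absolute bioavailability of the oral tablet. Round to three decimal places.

Trapezoidal AUC_0→2 (IV):
  [0→0.5]: (23.90+21.77)/2 × 0.5 = 11.4175
  [0.5→1.5]: (21.77+18.06)/2 × 1 = 19.915
  [1.5→2]: (18.06+16.45)/2 × 0.5 = 8.6275
  Sum = 39.96 mg/L·hr
IV tail: 16.45/0.187 = 87.968; AUC_iv,0→∞ = 39.96 + 87.968 = 127.928 mg/L·hr
Trapezoidal AUC_0→5.5 (oral tablet):
  [0→2]: (0.00+19.26)/2 × 2 = 19.26
  [2→5]: (19.26+16.43)/2 × 3 = 53.535
  [5→5.5]: (16.43+15.30)/2 × 0.5 = 7.9325
  Sum = 80.7275 mg/L·hr
oral tablet tail: 15.30/0.187 = 81.818; AUC_ev,0→∞ = 80.7275 + 81.818 = 162.5455 mg/L·hr
F = (AUC_ev/D_ev)/(AUC_iv/D_iv) = (162.5455/225)/(127.928/150) = 0.722424/0.852853 = 0.8471

F = 0.847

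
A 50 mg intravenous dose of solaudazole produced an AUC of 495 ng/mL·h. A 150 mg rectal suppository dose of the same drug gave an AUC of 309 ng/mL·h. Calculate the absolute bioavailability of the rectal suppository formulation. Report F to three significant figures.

F = 0.208

F = (AUC_ev / D_ev) / (AUC_iv / D_iv)
  = (309/150) / (495/50)
  = 2.06 / 9.9 = 0.2081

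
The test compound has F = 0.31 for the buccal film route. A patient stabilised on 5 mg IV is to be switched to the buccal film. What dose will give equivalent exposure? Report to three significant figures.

For equal systemic exposure: F × D_ev = D_iv
D_ev = D_iv / F = 5 / 0.31 = 16.129 mg

D_buccal = 16.1 mg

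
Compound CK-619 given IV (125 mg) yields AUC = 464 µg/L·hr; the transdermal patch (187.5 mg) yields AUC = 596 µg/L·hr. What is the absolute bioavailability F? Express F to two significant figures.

F = (AUC_ev / D_ev) / (AUC_iv / D_iv)
  = (596/187.5) / (464/125)
  = 3.17867 / 3.712 = 0.8563

F = 0.86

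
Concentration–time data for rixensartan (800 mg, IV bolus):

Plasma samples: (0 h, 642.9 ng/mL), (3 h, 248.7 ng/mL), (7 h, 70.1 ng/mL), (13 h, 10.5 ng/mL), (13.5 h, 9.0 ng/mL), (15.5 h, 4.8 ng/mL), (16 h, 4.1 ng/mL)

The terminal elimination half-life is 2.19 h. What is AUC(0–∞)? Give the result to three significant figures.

Trapezoidal AUC_0→16:
  [0→3]: (642.9+248.7)/2 × 3 = 1337.4
  [3→7]: (248.7+70.1)/2 × 4 = 637.6
  [7→13]: (70.1+10.5)/2 × 6 = 241.8
  [13→13.5]: (10.5+9.0)/2 × 0.5 = 4.875
  [13.5→15.5]: (9.0+4.8)/2 × 2 = 13.8
  [15.5→16]: (4.8+4.1)/2 × 0.5 = 2.225
  Sum = 2237.7 ng/mL·h
k_e = ln2 / t½ = 0.693147 / 2.19 = 0.3165 h^-1
Extrapolated tail: C_last / k_e = 4.1 / 0.3165 = 12.954
AUC_0→∞ = 2237.7 + 12.954 = 2250.654 ng/mL·h

AUC = 2250 ng/mL·h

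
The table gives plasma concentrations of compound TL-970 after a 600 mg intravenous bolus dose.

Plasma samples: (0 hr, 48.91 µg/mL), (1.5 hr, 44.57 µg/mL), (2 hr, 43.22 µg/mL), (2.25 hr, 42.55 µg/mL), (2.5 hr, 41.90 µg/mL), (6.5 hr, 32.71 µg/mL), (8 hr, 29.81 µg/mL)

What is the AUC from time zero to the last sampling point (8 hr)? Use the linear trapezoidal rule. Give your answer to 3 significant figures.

Trapezoidal AUC_0→8:
  [0→1.5]: (48.91+44.57)/2 × 1.5 = 70.11
  [1.5→2]: (44.57+43.22)/2 × 0.5 = 21.9475
  [2→2.25]: (43.22+42.55)/2 × 0.25 = 10.72125
  [2.25→2.5]: (42.55+41.90)/2 × 0.25 = 10.55625
  [2.5→6.5]: (41.90+32.71)/2 × 4 = 149.22
  [6.5→8]: (32.71+29.81)/2 × 1.5 = 46.89
  Sum = 309.445 µg/mL·hr

AUC = 309 µg/mL·hr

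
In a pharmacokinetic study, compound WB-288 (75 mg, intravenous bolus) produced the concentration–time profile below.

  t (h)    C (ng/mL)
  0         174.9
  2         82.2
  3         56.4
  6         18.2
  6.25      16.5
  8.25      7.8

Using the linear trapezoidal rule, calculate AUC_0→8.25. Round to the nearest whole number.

AUC = 467 ng/mL·h

Trapezoidal AUC_0→8.25:
  [0→2]: (174.9+82.2)/2 × 2 = 257.1
  [2→3]: (82.2+56.4)/2 × 1 = 69.3
  [3→6]: (56.4+18.2)/2 × 3 = 111.9
  [6→6.25]: (18.2+16.5)/2 × 0.25 = 4.3375
  [6.25→8.25]: (16.5+7.8)/2 × 2 = 24.3
  Sum = 466.9375 ng/mL·h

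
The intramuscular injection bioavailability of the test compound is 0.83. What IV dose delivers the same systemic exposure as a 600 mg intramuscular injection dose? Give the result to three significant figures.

D_iv = 498 mg

Systemic exposure from an extravascular dose = F × D_ev, so the equivalent IV dose is F × D_ev.
D_iv = F × D_ev = 0.83 × 600 = 498 mg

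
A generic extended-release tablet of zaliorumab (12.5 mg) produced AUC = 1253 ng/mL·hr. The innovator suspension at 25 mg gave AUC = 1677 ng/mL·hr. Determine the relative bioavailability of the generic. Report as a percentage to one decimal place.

F_rel = (AUC_test/D_test) / (AUC_ref/D_ref)
      = (1253/12.5) / (1677/25)
      = 100.24 / 67.08 = 1.4943 = 149.43%

F_rel = 149.4%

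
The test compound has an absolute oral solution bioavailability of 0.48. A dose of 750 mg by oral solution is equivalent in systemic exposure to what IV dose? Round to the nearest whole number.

D_iv = 360 mg

Systemic exposure from an extravascular dose = F × D_ev, so the equivalent IV dose is F × D_ev.
D_iv = F × D_ev = 0.48 × 750 = 360 mg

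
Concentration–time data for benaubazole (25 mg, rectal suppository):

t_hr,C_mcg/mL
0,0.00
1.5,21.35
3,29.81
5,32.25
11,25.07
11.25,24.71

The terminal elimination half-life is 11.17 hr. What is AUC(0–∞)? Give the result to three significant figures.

AUC = 693 mcg/mL·hr

Trapezoidal AUC_0→11.25:
  [0→1.5]: (0.00+21.35)/2 × 1.5 = 16.0125
  [1.5→3]: (21.35+29.81)/2 × 1.5 = 38.37
  [3→5]: (29.81+32.25)/2 × 2 = 62.06
  [5→11]: (32.25+25.07)/2 × 6 = 171.96
  [11→11.25]: (25.07+24.71)/2 × 0.25 = 6.2225
  Sum = 294.625 mcg/mL·hr
k_e = ln2 / t½ = 0.693147 / 11.17 = 0.0621 hr^-1
Extrapolated tail: C_last / k_e = 24.71 / 0.0621 = 397.907
AUC_0→∞ = 294.625 + 397.907 = 692.532 mcg/mL·hr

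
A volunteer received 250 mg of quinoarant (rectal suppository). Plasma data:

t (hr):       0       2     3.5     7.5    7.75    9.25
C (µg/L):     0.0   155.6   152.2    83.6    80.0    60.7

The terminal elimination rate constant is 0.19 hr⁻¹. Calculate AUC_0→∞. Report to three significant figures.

Trapezoidal AUC_0→9.25:
  [0→2]: (0.0+155.6)/2 × 2 = 155.6
  [2→3.5]: (155.6+152.2)/2 × 1.5 = 230.85
  [3.5→7.5]: (152.2+83.6)/2 × 4 = 471.6
  [7.5→7.75]: (83.6+80.0)/2 × 0.25 = 20.45
  [7.75→9.25]: (80.0+60.7)/2 × 1.5 = 105.525
  Sum = 984.025 µg/L·hr
Extrapolated tail: C_last / k_e = 60.7 / 0.19 = 319.474
AUC_0→∞ = 984.025 + 319.474 = 1303.499 µg/L·hr

AUC = 1300 µg/L·hr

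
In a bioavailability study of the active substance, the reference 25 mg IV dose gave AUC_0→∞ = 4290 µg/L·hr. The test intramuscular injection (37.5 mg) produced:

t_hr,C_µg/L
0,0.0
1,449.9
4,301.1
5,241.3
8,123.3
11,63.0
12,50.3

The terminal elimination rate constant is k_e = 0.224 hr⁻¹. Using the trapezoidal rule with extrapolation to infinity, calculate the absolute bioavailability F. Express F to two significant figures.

F = 0.42

Trapezoidal AUC_0→12 (intramuscular injection):
  [0→1]: (0.0+449.9)/2 × 1 = 224.95
  [1→4]: (449.9+301.1)/2 × 3 = 1126.5
  [4→5]: (301.1+241.3)/2 × 1 = 271.2
  [5→8]: (241.3+123.3)/2 × 3 = 546.9
  [8→11]: (123.3+63.0)/2 × 3 = 279.45
  [11→12]: (63.0+50.3)/2 × 1 = 56.65
  Sum = 2505.65 µg/L·hr
Tail: C_last/k_e = 50.3/0.224 = 224.554
AUC_0→∞ (intramuscular injection) = 2505.65 + 224.554 = 2730.204 µg/L·hr
F = (AUC_ev/D_ev)/(AUC_iv/D_iv) = (2730.204/37.5)/(4290/25) = 72.80544/171.6 = 0.4243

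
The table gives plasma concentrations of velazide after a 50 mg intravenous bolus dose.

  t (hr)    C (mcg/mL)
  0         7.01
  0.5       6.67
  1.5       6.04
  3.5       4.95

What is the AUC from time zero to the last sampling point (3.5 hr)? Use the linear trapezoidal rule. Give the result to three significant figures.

AUC = 20.8 mcg/mL·hr

Trapezoidal AUC_0→3.5:
  [0→0.5]: (7.01+6.67)/2 × 0.5 = 3.42
  [0.5→1.5]: (6.67+6.04)/2 × 1 = 6.355
  [1.5→3.5]: (6.04+4.95)/2 × 2 = 10.99
  Sum = 20.765 mcg/mL·hr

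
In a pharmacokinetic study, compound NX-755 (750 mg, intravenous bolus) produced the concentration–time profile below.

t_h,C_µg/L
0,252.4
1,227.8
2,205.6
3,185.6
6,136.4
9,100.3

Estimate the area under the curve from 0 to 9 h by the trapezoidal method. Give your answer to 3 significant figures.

AUC = 1490 µg/L·h

Trapezoidal AUC_0→9:
  [0→1]: (252.4+227.8)/2 × 1 = 240.1
  [1→2]: (227.8+205.6)/2 × 1 = 216.7
  [2→3]: (205.6+185.6)/2 × 1 = 195.6
  [3→6]: (185.6+136.4)/2 × 3 = 483.0
  [6→9]: (136.4+100.3)/2 × 3 = 355.05
  Sum = 1490.45 µg/L·h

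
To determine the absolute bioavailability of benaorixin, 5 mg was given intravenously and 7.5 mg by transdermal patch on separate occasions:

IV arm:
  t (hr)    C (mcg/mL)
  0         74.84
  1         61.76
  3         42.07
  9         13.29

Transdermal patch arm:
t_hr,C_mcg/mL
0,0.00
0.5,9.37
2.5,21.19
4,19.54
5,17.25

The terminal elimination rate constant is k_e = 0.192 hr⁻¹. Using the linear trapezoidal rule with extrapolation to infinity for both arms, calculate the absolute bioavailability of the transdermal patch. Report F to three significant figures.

Trapezoidal AUC_0→9 (IV):
  [0→1]: (74.84+61.76)/2 × 1 = 68.3
  [1→3]: (61.76+42.07)/2 × 2 = 103.83
  [3→9]: (42.07+13.29)/2 × 6 = 166.08
  Sum = 338.21 mcg/mL·hr
IV tail: 13.29/0.192 = 69.219; AUC_iv,0→∞ = 338.21 + 69.219 = 407.429 mcg/mL·hr
Trapezoidal AUC_0→5 (transdermal patch):
  [0→0.5]: (0.00+9.37)/2 × 0.5 = 2.3425
  [0.5→2.5]: (9.37+21.19)/2 × 2 = 30.56
  [2.5→4]: (21.19+19.54)/2 × 1.5 = 30.5475
  [4→5]: (19.54+17.25)/2 × 1 = 18.395
  Sum = 81.845 mcg/mL·hr
transdermal patch tail: 17.25/0.192 = 89.844; AUC_ev,0→∞ = 81.845 + 89.844 = 171.689 mcg/mL·hr
F = (AUC_ev/D_ev)/(AUC_iv/D_iv) = (171.689/7.5)/(407.429/5) = 22.8919/81.4858 = 0.2809

F = 0.281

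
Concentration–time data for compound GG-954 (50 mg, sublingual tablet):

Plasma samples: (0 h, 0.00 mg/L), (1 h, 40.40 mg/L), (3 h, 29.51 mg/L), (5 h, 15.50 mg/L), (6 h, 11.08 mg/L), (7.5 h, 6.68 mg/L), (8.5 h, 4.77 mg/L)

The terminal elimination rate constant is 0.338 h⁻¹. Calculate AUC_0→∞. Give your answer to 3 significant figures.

Trapezoidal AUC_0→8.5:
  [0→1]: (0.00+40.40)/2 × 1 = 20.2
  [1→3]: (40.40+29.51)/2 × 2 = 69.91
  [3→5]: (29.51+15.50)/2 × 2 = 45.01
  [5→6]: (15.50+11.08)/2 × 1 = 13.29
  [6→7.5]: (11.08+6.68)/2 × 1.5 = 13.32
  [7.5→8.5]: (6.68+4.77)/2 × 1 = 5.725
  Sum = 167.455 mg/L·h
Extrapolated tail: C_last / k_e = 4.77 / 0.338 = 14.112
AUC_0→∞ = 167.455 + 14.112 = 181.567 mg/L·h

AUC = 182 mg/L·h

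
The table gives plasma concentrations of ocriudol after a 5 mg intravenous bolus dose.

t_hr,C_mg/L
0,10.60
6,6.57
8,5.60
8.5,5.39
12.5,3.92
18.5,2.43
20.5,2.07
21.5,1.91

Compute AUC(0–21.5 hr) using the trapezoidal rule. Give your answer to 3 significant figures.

AUC = 111 mg/L·hr

Trapezoidal AUC_0→21.5:
  [0→6]: (10.60+6.57)/2 × 6 = 51.51
  [6→8]: (6.57+5.60)/2 × 2 = 12.17
  [8→8.5]: (5.60+5.39)/2 × 0.5 = 2.7475
  [8.5→12.5]: (5.39+3.92)/2 × 4 = 18.62
  [12.5→18.5]: (3.92+2.43)/2 × 6 = 19.05
  [18.5→20.5]: (2.43+2.07)/2 × 2 = 4.5
  [20.5→21.5]: (2.07+1.91)/2 × 1 = 1.99
  Sum = 110.5875 mg/L·hr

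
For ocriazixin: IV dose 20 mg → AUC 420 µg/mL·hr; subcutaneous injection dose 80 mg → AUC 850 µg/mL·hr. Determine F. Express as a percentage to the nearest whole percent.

F = (AUC_ev / D_ev) / (AUC_iv / D_iv)
  = (850/80) / (420/20)
  = 10.625 / 21 = 0.5060
  = 50.60%

F = 51%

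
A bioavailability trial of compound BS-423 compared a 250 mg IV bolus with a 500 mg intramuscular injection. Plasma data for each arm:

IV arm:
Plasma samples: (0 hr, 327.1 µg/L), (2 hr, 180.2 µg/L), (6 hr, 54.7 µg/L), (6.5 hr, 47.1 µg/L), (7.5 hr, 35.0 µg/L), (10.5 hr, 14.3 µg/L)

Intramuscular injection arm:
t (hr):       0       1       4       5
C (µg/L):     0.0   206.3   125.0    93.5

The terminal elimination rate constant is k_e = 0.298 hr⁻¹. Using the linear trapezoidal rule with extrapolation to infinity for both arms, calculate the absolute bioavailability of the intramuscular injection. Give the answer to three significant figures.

Trapezoidal AUC_0→10.5 (IV):
  [0→2]: (327.1+180.2)/2 × 2 = 507.3
  [2→6]: (180.2+54.7)/2 × 4 = 469.8
  [6→6.5]: (54.7+47.1)/2 × 0.5 = 25.45
  [6.5→7.5]: (47.1+35.0)/2 × 1 = 41.05
  [7.5→10.5]: (35.0+14.3)/2 × 3 = 73.95
  Sum = 1117.55 µg/L·hr
IV tail: 14.3/0.298 = 47.987; AUC_iv,0→∞ = 1117.55 + 47.987 = 1165.537 µg/L·hr
Trapezoidal AUC_0→5 (intramuscular injection):
  [0→1]: (0.0+206.3)/2 × 1 = 103.15
  [1→4]: (206.3+125.0)/2 × 3 = 496.95
  [4→5]: (125.0+93.5)/2 × 1 = 109.25
  Sum = 709.35 µg/L·hr
intramuscular injection tail: 93.5/0.298 = 313.758; AUC_ev,0→∞ = 709.35 + 313.758 = 1023.108 µg/L·hr
F = (AUC_ev/D_ev)/(AUC_iv/D_iv) = (1023.108/500)/(1165.537/250) = 2.046216/4.662148 = 0.4389

F = 0.439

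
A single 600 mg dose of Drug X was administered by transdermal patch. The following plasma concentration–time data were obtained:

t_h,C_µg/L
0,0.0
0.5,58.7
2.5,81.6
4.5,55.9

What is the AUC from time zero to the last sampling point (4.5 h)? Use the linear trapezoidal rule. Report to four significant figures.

Trapezoidal AUC_0→4.5:
  [0→0.5]: (0.0+58.7)/2 × 0.5 = 14.675
  [0.5→2.5]: (58.7+81.6)/2 × 2 = 140.3
  [2.5→4.5]: (81.6+55.9)/2 × 2 = 137.5
  Sum = 292.475 µg/L·h

AUC = 292.5 µg/L·h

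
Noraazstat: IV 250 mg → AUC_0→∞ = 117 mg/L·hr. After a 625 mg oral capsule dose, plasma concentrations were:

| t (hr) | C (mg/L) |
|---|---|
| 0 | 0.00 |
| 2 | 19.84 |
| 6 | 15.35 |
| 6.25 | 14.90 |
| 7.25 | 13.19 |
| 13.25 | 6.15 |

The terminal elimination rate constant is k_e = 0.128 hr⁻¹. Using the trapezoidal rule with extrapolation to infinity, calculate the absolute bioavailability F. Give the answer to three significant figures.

F = 0.732

Trapezoidal AUC_0→13.25 (oral capsule):
  [0→2]: (0.00+19.84)/2 × 2 = 19.84
  [2→6]: (19.84+15.35)/2 × 4 = 70.38
  [6→6.25]: (15.35+14.90)/2 × 0.25 = 3.78125
  [6.25→7.25]: (14.90+13.19)/2 × 1 = 14.045
  [7.25→13.25]: (13.19+6.15)/2 × 6 = 58.02
  Sum = 166.06625 mg/L·hr
Tail: C_last/k_e = 6.15/0.128 = 48.047
AUC_0→∞ (oral capsule) = 166.06625 + 48.047 = 214.11325 mg/L·hr
F = (AUC_ev/D_ev)/(AUC_iv/D_iv) = (214.11325/625)/(117/250) = 0.3425812/0.468 = 0.7320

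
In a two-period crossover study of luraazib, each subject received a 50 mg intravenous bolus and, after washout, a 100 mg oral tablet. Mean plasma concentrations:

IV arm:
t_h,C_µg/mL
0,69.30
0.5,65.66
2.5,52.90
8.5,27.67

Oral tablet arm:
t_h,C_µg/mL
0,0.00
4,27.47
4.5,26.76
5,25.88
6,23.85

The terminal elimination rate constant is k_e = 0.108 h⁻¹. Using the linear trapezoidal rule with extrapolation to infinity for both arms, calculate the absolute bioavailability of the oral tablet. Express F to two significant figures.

F = 0.25

Trapezoidal AUC_0→8.5 (IV):
  [0→0.5]: (69.30+65.66)/2 × 0.5 = 33.74
  [0.5→2.5]: (65.66+52.90)/2 × 2 = 118.56
  [2.5→8.5]: (52.90+27.67)/2 × 6 = 241.71
  Sum = 394.01 µg/mL·h
IV tail: 27.67/0.108 = 256.204; AUC_iv,0→∞ = 394.01 + 256.204 = 650.214 µg/mL·h
Trapezoidal AUC_0→6 (oral tablet):
  [0→4]: (0.00+27.47)/2 × 4 = 54.94
  [4→4.5]: (27.47+26.76)/2 × 0.5 = 13.5575
  [4.5→5]: (26.76+25.88)/2 × 0.5 = 13.16
  [5→6]: (25.88+23.85)/2 × 1 = 24.865
  Sum = 106.5225 µg/mL·h
oral tablet tail: 23.85/0.108 = 220.833; AUC_ev,0→∞ = 106.5225 + 220.833 = 327.3555 µg/mL·h
F = (AUC_ev/D_ev)/(AUC_iv/D_iv) = (327.3555/100)/(650.214/50) = 3.273555/13.00428 = 0.2517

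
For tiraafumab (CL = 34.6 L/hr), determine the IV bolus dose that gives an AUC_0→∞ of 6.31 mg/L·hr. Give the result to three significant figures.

Dose = 218 mg

Dose_iv = CL × AUC_0→∞
     = 34.6 × 6.31 = 218.326 mg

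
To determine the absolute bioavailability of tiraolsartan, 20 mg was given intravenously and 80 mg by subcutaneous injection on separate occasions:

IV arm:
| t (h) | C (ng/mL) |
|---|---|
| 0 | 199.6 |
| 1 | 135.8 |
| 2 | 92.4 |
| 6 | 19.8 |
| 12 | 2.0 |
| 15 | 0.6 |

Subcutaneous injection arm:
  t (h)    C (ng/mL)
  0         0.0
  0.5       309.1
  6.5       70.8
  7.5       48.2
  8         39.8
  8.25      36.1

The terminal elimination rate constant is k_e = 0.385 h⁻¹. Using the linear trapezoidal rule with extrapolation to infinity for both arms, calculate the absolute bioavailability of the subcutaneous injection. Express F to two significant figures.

F = 0.61

Trapezoidal AUC_0→15 (IV):
  [0→1]: (199.6+135.8)/2 × 1 = 167.7
  [1→2]: (135.8+92.4)/2 × 1 = 114.1
  [2→6]: (92.4+19.8)/2 × 4 = 224.4
  [6→12]: (19.8+2.0)/2 × 6 = 65.4
  [12→15]: (2.0+0.6)/2 × 3 = 3.9
  Sum = 575.5 ng/mL·h
IV tail: 0.6/0.385 = 1.558; AUC_iv,0→∞ = 575.5 + 1.558 = 577.058 ng/mL·h
Trapezoidal AUC_0→8.25 (subcutaneous injection):
  [0→0.5]: (0.0+309.1)/2 × 0.5 = 77.275
  [0.5→6.5]: (309.1+70.8)/2 × 6 = 1139.7
  [6.5→7.5]: (70.8+48.2)/2 × 1 = 59.5
  [7.5→8]: (48.2+39.8)/2 × 0.5 = 22.0
  [8→8.25]: (39.8+36.1)/2 × 0.25 = 9.4875
  Sum = 1307.9625 ng/mL·h
subcutaneous injection tail: 36.1/0.385 = 93.766; AUC_ev,0→∞ = 1307.9625 + 93.766 = 1401.7285 ng/mL·h
F = (AUC_ev/D_ev)/(AUC_iv/D_iv) = (1401.7285/80)/(577.058/20) = 17.5216/28.8529 = 0.6073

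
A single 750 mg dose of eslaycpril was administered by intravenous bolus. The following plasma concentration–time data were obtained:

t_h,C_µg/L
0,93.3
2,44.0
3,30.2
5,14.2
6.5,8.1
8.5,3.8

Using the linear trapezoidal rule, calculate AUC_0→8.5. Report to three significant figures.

AUC = 247 µg/L·h

Trapezoidal AUC_0→8.5:
  [0→2]: (93.3+44.0)/2 × 2 = 137.3
  [2→3]: (44.0+30.2)/2 × 1 = 37.1
  [3→5]: (30.2+14.2)/2 × 2 = 44.4
  [5→6.5]: (14.2+8.1)/2 × 1.5 = 16.725
  [6.5→8.5]: (8.1+3.8)/2 × 2 = 11.9
  Sum = 247.425 µg/L·h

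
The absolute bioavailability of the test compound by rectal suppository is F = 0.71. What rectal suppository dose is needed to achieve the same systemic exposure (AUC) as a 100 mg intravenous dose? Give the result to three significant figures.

D_rectal = 141 mg

For equal systemic exposure: F × D_ev = D_iv
D_ev = D_iv / F = 100 / 0.71 = 140.845 mg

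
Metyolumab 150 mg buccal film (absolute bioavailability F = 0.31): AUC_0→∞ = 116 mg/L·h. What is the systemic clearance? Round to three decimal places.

CL = 0.401 L/h

CL = F × Dose / AUC_0→∞
   = 0.31 × 150 / 116 = 0.400862 L/h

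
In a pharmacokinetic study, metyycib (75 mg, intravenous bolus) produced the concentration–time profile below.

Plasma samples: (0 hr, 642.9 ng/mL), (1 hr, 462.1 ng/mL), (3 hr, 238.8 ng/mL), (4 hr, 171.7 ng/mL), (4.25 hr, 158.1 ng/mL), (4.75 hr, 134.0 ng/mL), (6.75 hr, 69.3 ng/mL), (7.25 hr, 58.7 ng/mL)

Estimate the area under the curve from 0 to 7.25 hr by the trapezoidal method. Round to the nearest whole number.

AUC = 1808 ng/mL·hr

Trapezoidal AUC_0→7.25:
  [0→1]: (642.9+462.1)/2 × 1 = 552.5
  [1→3]: (462.1+238.8)/2 × 2 = 700.9
  [3→4]: (238.8+171.7)/2 × 1 = 205.25
  [4→4.25]: (171.7+158.1)/2 × 0.25 = 41.225
  [4.25→4.75]: (158.1+134.0)/2 × 0.5 = 73.025
  [4.75→6.75]: (134.0+69.3)/2 × 2 = 203.3
  [6.75→7.25]: (69.3+58.7)/2 × 0.5 = 32.0
  Sum = 1808.2 ng/mL·hr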